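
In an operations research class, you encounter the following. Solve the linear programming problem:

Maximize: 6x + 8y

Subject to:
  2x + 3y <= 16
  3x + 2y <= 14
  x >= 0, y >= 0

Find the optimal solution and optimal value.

Feasible vertices: (0, 0), (0, 16/3), (2, 4), (14/3, 0)
Objective 6x + 8y at each:
  (0, 0): 0
  (0, 16/3): 128/3
  (2, 4): 44
  (14/3, 0): 28
Maximum is 44 at (2, 4).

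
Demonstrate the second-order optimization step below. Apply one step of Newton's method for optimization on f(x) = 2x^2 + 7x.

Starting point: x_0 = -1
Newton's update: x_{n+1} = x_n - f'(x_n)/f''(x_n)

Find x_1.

f(x) = 2x^2 + 7x
f'(x) = 4x + (7), f''(x) = 4
Newton step: x_1 = x_0 - f'(x_0)/f''(x_0)
f'(-1) = 3
x_1 = -1 - 3/4 = -7/4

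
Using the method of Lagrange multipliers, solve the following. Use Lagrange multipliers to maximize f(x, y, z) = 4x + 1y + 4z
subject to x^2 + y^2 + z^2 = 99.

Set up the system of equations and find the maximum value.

Lagrange conditions: 4 = 2*lambda*x, 1 = 2*lambda*y, 4 = 2*lambda*z
So x:4 = y:1 = z:4, i.e. x = 4t, y = 1t, z = 4t
Constraint: t^2*(4^2 + 1^2 + 4^2) = 99
  t^2 * 33 = 99  =>  t = sqrt(3)
Maximum = 4*4t + 1*1t + 4*4t = 33*sqrt(3) = sqrt(3267)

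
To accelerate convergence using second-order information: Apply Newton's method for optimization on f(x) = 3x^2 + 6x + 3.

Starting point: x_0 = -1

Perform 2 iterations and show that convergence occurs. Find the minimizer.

f(x) = 3x^2 + 6x + 3, f'(x) = 6x + (6), f''(x) = 6
Step 1: f'(-1) = 0, x_1 = -1 - 0/6 = -1
Step 2: f'(-1) = 0, x_2 = -1 (converged)
Newton's method converges in 1 step for quadratics.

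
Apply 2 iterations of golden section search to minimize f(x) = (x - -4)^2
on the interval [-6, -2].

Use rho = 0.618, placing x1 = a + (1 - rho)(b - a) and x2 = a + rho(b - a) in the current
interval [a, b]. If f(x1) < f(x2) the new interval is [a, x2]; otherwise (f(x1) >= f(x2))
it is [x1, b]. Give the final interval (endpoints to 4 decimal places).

Golden section search for min of f(x) = (x - -4)^2 on [-6, -2].
Each step: x1 = a + (1 - rho)(b - a), x2 = a + rho(b - a); if f(x1) < f(x2) keep [a, x2], otherwise keep [x1, b].
Step 1: [-6.0000, -2.0000], x1=-4.4720 (f=0.2228), x2=-3.5280 (f=0.2228); f(x1) = f(x2) (tie, not '<') => keep [-4.4720, -2.0000]
Step 2: [-4.4720, -2.0000], x1=-3.5277 (f=0.2231), x2=-2.9443 (f=1.1145); f(x1) < f(x2) => keep [-4.4720, -2.9443]
Final interval: [-4.4720, -2.9443]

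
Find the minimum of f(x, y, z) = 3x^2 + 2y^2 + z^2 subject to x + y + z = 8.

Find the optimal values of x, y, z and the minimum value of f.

Using Lagrange multipliers on f = 3x^2 + 2y^2 + z^2 with constraint x + y + z = 8:
Conditions: 2*3*x = lambda, 2*2*y = lambda, 2*1*z = lambda
So x = lambda/6, y = lambda/4, z = lambda/2
Substituting into constraint: lambda * (11/12) = 8
lambda = 96/11
x = 16/11, y = 24/11, z = 48/11
Minimum value = 384/11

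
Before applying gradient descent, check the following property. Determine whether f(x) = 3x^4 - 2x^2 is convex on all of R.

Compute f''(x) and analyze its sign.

f(x) = 3x^4 - 2x^2
f'(x) = 12x^3 + -4x
f''(x) = 36x^2 + -4
f''(0) = -4 < 0, so not convex near x = 0
Therefore, f is not globally convex on R.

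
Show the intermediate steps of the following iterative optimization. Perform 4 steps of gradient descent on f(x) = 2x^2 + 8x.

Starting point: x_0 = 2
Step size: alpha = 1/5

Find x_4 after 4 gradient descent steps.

f(x) = 2x^2 + 8x, f'(x) = 4x + (8)
Step 1: f'(2) = 16, x_1 = 2 - 1/5 * 16 = -6/5
Step 2: f'(-6/5) = 16/5, x_2 = -6/5 - 1/5 * 16/5 = -46/25
Step 3: f'(-46/25) = 16/25, x_3 = -46/25 - 1/5 * 16/25 = -246/125
Step 4: f'(-246/125) = 16/125, x_4 = -246/125 - 1/5 * 16/125 = -1246/625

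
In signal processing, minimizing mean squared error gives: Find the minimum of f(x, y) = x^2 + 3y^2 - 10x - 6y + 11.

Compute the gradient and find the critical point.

f(x,y) = x^2 + 3y^2 - 10x - 6y + 11
df/dx = 2x + (-10) = 0  =>  x = 5
df/dy = 6y + (-6) = 0  =>  y = 1
f(5, 1) = 1*(5)^2 + 3*(1)^2 + -10*(5) + -6*(1) + 11 = -17
Hessian is diagonal with entries 2, 6 > 0, so this is a minimum.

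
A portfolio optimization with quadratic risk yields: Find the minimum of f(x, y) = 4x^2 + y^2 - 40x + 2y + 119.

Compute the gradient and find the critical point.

f(x,y) = 4x^2 + y^2 - 40x + 2y + 119
df/dx = 8x + (-40) = 0  =>  x = 5
df/dy = 2y + (2) = 0  =>  y = -1
f(5, -1) = 4*(5)^2 + 1*(-1)^2 + -40*(5) + 2*(-1) + 119 = 18
Hessian is diagonal with entries 8, 2 > 0, so this is a minimum.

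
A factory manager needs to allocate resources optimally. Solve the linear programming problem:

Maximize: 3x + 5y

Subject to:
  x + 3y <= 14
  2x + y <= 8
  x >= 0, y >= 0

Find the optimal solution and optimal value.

Feasible vertices: (0, 0), (0, 14/3), (2, 4), (4, 0)
Objective 3x + 5y at each:
  (0, 0): 0
  (0, 14/3): 70/3
  (2, 4): 26
  (4, 0): 12
Maximum is 26 at (2, 4).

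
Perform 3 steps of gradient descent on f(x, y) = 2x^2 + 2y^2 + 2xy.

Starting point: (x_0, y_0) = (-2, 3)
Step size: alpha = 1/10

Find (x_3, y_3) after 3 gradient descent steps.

f(x,y) = 2x^2 + 2y^2 + 2xy
grad_x = 4x + 2y, grad_y = 4y + 2x
Step 1: grad = (-2, 8), (-9/5, 11/5)
Step 2: grad = (-14/5, 26/5), (-38/25, 42/25)
Step 3: grad = (-68/25, 92/25), (-156/125, 164/125)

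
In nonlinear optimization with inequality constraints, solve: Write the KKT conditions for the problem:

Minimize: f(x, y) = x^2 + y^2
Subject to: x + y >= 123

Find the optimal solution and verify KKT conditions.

KKT conditions for min x^2 + y^2 s.t. x + y >= 123:
Stationarity: 2x = mu, 2y = mu
So x = y = mu/2.
Complementary slackness: mu*(x + y - 123) = 0
Primal feasibility: x + y >= 123; dual feasibility: mu >= 0
If mu = 0 then x = y = 0, but 0 + 0 < 123 is infeasible, so the constraint is active.
Constraint active: x + y = 2*(mu/2) = 123 => mu = 123
x = y = 123/2, f = 15129/2
Verify: stationarity 2*(123/2) = 123 = mu; primal 123/2 + 123/2 = 123 >= 123; dual mu = 123 >= 0; complementary slackness 123*(123 - 123) = 0. All KKT conditions hold.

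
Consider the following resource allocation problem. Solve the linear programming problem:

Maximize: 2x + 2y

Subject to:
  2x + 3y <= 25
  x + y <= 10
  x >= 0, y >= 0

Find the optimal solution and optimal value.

Feasible vertices: (0, 0), (0, 25/3), (5, 5), (10, 0)
Objective 2x + 2y at each:
  (0, 0): 0
  (0, 25/3): 50/3
  (5, 5): 20
  (10, 0): 20
Maximum is 20 at (5, 5).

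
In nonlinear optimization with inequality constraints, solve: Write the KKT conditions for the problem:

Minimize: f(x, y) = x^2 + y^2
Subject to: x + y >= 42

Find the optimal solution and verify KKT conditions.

KKT conditions for min x^2 + y^2 s.t. x + y >= 42:
Stationarity: 2x = mu, 2y = mu
So x = y = mu/2.
Complementary slackness: mu*(x + y - 42) = 0
Primal feasibility: x + y >= 42; dual feasibility: mu >= 0
If mu = 0 then x = y = 0, but 0 + 0 < 42 is infeasible, so the constraint is active.
Constraint active: x + y = 2*(mu/2) = 42 => mu = 42
x = y = 21, f = 882
Verify: stationarity 2*21 = 42 = mu; primal 21 + 21 = 42 >= 42; dual mu = 42 >= 0; complementary slackness 42*(42 - 42) = 0. All KKT conditions hold.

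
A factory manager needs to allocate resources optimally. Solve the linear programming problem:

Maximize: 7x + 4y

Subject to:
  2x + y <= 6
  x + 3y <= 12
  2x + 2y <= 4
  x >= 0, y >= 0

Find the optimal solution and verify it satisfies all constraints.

Feasible vertices: (0, 0), (0, 2), (2, 0)
Objective 7x + 4y at each vertex:
  (0, 0): 0
  (0, 2): 8
  (2, 0): 14
Maximum is 14 at (2, 0).
Verify constraints at (x, y) = (2, 0):
  2*2 + 1*0 = 4 <= 6
  1*2 + 3*0 = 2 <= 12
  2*2 + 2*0 = 4 <= 4 (active)
  x = 2 >= 0, y = 0 >= 0. All constraints satisfied.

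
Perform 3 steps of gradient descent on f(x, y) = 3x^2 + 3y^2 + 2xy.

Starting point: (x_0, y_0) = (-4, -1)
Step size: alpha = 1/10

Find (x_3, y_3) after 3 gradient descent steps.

f(x,y) = 3x^2 + 3y^2 + 2xy
grad_x = 6x + 2y, grad_y = 6y + 2x
Step 1: grad = (-26, -14), (-7/5, 2/5)
Step 2: grad = (-38/5, -2/5), (-16/25, 11/25)
Step 3: grad = (-74/25, 34/25), (-43/125, 38/125)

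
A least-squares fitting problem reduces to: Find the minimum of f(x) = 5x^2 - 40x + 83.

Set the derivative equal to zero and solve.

f(x) = 5x^2 - 40x + 83
f'(x) = 10x + (-40) = 0
x = 40/10 = 4
f(4) = 3
Since f''(x) = 10 > 0, this is a minimum.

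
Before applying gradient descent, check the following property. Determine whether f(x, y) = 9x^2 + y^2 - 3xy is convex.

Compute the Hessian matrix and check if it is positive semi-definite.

f(x,y) = 9x^2 + y^2 - 3xy
Hessian H = [[18, -3], [-3, 2]]
trace(H) = 20, det(H) = 27
Eigenvalues: (20 +/- sqrt(292)) / 2 = 18.54, 1.456
Since both eigenvalues > 0, f is convex.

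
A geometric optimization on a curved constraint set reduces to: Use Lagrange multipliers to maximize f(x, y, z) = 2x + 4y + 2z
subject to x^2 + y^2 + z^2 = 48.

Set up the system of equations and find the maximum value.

Lagrange conditions: 2 = 2*lambda*x, 4 = 2*lambda*y, 2 = 2*lambda*z
So x:2 = y:4 = z:2, i.e. x = 2t, y = 4t, z = 2t
Constraint: t^2*(2^2 + 4^2 + 2^2) = 48
  t^2 * 24 = 48  =>  t = sqrt(2)
Maximum = 2*2t + 4*4t + 2*2t = 24*sqrt(2) = sqrt(1152)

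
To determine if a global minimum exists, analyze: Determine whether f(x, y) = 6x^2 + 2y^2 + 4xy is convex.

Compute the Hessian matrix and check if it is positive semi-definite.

f(x,y) = 6x^2 + 2y^2 + 4xy
Hessian H = [[12, 4], [4, 4]]
trace(H) = 16, det(H) = 32
Eigenvalues: (16 +/- sqrt(128)) / 2 = 13.66, 2.343
Since both eigenvalues > 0, f is convex.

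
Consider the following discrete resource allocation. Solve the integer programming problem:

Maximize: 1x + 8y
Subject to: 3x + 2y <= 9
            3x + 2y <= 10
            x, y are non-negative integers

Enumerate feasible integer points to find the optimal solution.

Constraint 1: 3x + 2y <= 9
Constraint 2: 3x + 2y <= 10
Feasible x range (need y >= 0): 0 <= x <= min(9/3, 10/3) => x in {0, ..., 3}.
Enumerate feasible integer points row by row (the coefficient of y is 8 > 0, so for each x the largest feasible y gives the best value):
  x = 0: y <= min((9 - 3*0)/2, (10 - 3*0)/2) => y in {0, ..., 4}; best 1*0 + 8*4 = 32
  x = 1: y <= min((9 - 3*1)/2, (10 - 3*1)/2) => y in {0, ..., 3}; best 1*1 + 8*3 = 25
  x = 2: y <= min((9 - 3*2)/2, (10 - 3*2)/2) => y in {0, ..., 1}; best 1*2 + 8*1 = 10
  x = 3: y <= min((9 - 3*3)/2, (10 - 3*3)/2) => y in {0}; best 1*3 + 8*0 = 3
The maximum 1x + 8y = 32 is achieved at x = 0, y = 4.
Check: 3*0 + 2*4 = 8 <= 9 and 3*0 + 2*4 = 8 <= 10.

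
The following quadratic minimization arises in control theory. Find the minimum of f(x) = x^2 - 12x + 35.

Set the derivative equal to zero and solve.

f(x) = x^2 - 12x + 35
f'(x) = 2x + (-12) = 0
x = 12/2 = 6
f(6) = -1
Since f''(x) = 2 > 0, this is a minimum.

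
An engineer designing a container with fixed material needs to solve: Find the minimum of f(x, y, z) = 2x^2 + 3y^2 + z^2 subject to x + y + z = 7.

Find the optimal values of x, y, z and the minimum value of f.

Using Lagrange multipliers on f = 2x^2 + 3y^2 + z^2 with constraint x + y + z = 7:
Conditions: 2*2*x = lambda, 2*3*y = lambda, 2*1*z = lambda
So x = lambda/4, y = lambda/6, z = lambda/2
Substituting into constraint: lambda * (11/12) = 7
lambda = 84/11
x = 21/11, y = 14/11, z = 42/11
Minimum value = 294/11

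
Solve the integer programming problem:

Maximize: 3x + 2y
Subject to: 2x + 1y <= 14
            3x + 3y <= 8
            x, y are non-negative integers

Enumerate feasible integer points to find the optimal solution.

Constraint 1: 2x + 1y <= 14
Constraint 2: 3x + 3y <= 8
Feasible x range (need y >= 0): 0 <= x <= min(14/2, 8/3) => x in {0, ..., 2}.
Enumerate feasible integer points row by row (the coefficient of y is 2 > 0, so for each x the largest feasible y gives the best value):
  x = 0: y <= min((14 - 2*0)/1, (8 - 3*0)/3) => y in {0, ..., 2}; best 3*0 + 2*2 = 4
  x = 1: y <= min((14 - 2*1)/1, (8 - 3*1)/3) => y in {0, ..., 1}; best 3*1 + 2*1 = 5
  x = 2: y <= min((14 - 2*2)/1, (8 - 3*2)/3) => y in {0}; best 3*2 + 2*0 = 6
The maximum 3x + 2y = 6 is achieved at x = 2, y = 0.
Check: 2*2 + 1*0 = 4 <= 14 and 3*2 + 3*0 = 6 <= 8.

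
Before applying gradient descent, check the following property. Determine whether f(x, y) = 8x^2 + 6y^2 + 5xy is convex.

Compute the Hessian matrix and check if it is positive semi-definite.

f(x,y) = 8x^2 + 6y^2 + 5xy
Hessian H = [[16, 5], [5, 12]]
trace(H) = 28, det(H) = 167
Eigenvalues: (28 +/- sqrt(116)) / 2 = 19.39, 8.615
Since both eigenvalues > 0, f is convex.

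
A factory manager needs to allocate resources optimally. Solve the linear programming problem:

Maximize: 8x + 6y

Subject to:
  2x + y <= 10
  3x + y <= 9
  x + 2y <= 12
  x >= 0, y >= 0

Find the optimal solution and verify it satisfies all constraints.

Feasible vertices: (0, 0), (0, 6), (6/5, 27/5), (3, 0)
Objective 8x + 6y at each vertex:
  (0, 0): 0
  (0, 6): 36
  (6/5, 27/5): 42
  (3, 0): 24
Maximum is 42 at (6/5, 27/5).
Verify constraints at (x, y) = (6/5, 27/5):
  2*(6/5) + 1*(27/5) = 39/5 <= 10
  3*(6/5) + 1*(27/5) = 9 <= 9 (active)
  1*(6/5) + 2*(27/5) = 12 <= 12 (active)
  x = 6/5 >= 0, y = 27/5 >= 0. All constraints satisfied.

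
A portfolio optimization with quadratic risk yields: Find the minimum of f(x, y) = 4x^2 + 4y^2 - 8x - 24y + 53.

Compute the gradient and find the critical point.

f(x,y) = 4x^2 + 4y^2 - 8x - 24y + 53
df/dx = 8x + (-8) = 0  =>  x = 1
df/dy = 8y + (-24) = 0  =>  y = 3
f(1, 3) = 4*(1)^2 + 4*(3)^2 + -8*(1) + -24*(3) + 53 = 13
Hessian is diagonal with entries 8, 8 > 0, so this is a minimum.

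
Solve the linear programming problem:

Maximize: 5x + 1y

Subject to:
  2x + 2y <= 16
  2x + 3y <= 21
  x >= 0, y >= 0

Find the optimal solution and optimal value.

Feasible vertices: (0, 0), (0, 7), (3, 5), (8, 0)
Objective 5x + 1y at each:
  (0, 0): 0
  (0, 7): 7
  (3, 5): 20
  (8, 0): 40
Maximum is 40 at (8, 0).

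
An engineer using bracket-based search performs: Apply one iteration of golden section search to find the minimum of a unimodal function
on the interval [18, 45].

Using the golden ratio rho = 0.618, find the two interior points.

Golden section search on [18, 45].
Golden ratio rho = 0.618 (approx).
Interior points:
  x_1 = 18 + (1-0.618)*27 = 28.3140
  x_2 = 18 + 0.618*27 = 34.6860
Compare f(x_1) and f(x_2) to determine which subinterval to keep.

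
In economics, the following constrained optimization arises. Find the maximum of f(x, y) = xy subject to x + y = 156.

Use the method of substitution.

Substitute y = 156 - x into f(x,y) = xy:
g(x) = x(156 - x) = 156x - x^2
g'(x) = 156 - 2x = 0  =>  x = 78
y = 156 - 78 = 78
Maximum value = 78 * 78 = 6084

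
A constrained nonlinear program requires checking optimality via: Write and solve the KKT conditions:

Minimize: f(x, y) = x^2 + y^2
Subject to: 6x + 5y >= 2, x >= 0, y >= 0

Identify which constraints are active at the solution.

KKT conditions for min x^2 + y^2 s.t. 6x + 5y >= 2, x >= 0, y >= 0:
Stationarity: 2x = mu*6 + mu_x, 2y = mu*5 + mu_y, with mu, mu_x, mu_y >= 0
Complementary slackness: mu*(6x + 5y - 2) = 0, mu_x*x = 0, mu_y*y = 0
(0, 0) is infeasible (6*0 + 5*0 < 2), so if mu = 0 stationarity would force x = mu_x/2 >= 0, y = mu_y/2 >= 0 with mu_x*x = mu_y*y = 0, i.e. x = y = 0: contradiction. Hence mu > 0 and 6x + 5y = 2 is active.
Try x > 0, y > 0 (so mu_x = mu_y = 0): x = 6*mu/2, y = 5*mu/2
Substitute: 6*(6*mu/2) + 5*(5*mu/2) = 2
  mu*61/2 = 2 => mu = 4/61
x* = 12/61 > 0, y* = 10/61 > 0, consistent with mu_x = mu_y = 0.
f is convex and the constraints are linear, so this KKT point is the global minimum.
f* = 4/61
Active constraints: 6x + 5y >= 2 (holds with equality, mu = 4/61 > 0); x >= 0 and y >= 0 are inactive (mu_x = mu_y = 0).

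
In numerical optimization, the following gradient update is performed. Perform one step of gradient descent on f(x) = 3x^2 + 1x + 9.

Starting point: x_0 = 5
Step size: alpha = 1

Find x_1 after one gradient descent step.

f(x) = 3x^2 + 1x + 9
f'(x) = 6x + 1
f'(5) = 6*5 + (1) = 31
x_1 = x_0 - alpha * f'(x_0) = 5 - 1 * 31 = -26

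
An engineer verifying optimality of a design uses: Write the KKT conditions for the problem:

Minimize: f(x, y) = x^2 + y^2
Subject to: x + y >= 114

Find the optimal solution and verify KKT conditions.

KKT conditions for min x^2 + y^2 s.t. x + y >= 114:
Stationarity: 2x = mu, 2y = mu
So x = y = mu/2.
Complementary slackness: mu*(x + y - 114) = 0
Primal feasibility: x + y >= 114; dual feasibility: mu >= 0
If mu = 0 then x = y = 0, but 0 + 0 < 114 is infeasible, so the constraint is active.
Constraint active: x + y = 2*(mu/2) = 114 => mu = 114
x = y = 57, f = 6498
Verify: stationarity 2*57 = 114 = mu; primal 57 + 57 = 114 >= 114; dual mu = 114 >= 0; complementary slackness 114*(114 - 114) = 0. All KKT conditions hold.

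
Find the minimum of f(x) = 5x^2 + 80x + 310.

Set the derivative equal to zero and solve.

f(x) = 5x^2 + 80x + 310
f'(x) = 10x + (80) = 0
x = -80/10 = -8
f(-8) = -10
Since f''(x) = 10 > 0, this is a minimum.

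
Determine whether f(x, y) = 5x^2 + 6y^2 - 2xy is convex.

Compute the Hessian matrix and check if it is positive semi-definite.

f(x,y) = 5x^2 + 6y^2 - 2xy
Hessian H = [[10, -2], [-2, 12]]
trace(H) = 22, det(H) = 116
Eigenvalues: (22 +/- sqrt(20)) / 2 = 13.24, 8.764
Since both eigenvalues > 0, f is convex.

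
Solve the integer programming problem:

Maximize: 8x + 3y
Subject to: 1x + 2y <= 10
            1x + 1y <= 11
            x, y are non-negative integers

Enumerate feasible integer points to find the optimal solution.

Constraint 1: 1x + 2y <= 10
Constraint 2: 1x + 1y <= 11
Feasible x range (need y >= 0): 0 <= x <= min(10/1, 11/1) => x in {0, ..., 10}.
Enumerate feasible integer points row by row (the coefficient of y is 3 > 0, so for each x the largest feasible y gives the best value):
  x = 0: y <= min((10 - 1*0)/2, (11 - 1*0)/1) => y in {0, ..., 5}; best 8*0 + 3*5 = 15
  x = 1: y <= min((10 - 1*1)/2, (11 - 1*1)/1) => y in {0, ..., 4}; best 8*1 + 3*4 = 20
  x = 2: y <= min((10 - 1*2)/2, (11 - 1*2)/1) => y in {0, ..., 4}; best 8*2 + 3*4 = 28
  x = 3: y <= min((10 - 1*3)/2, (11 - 1*3)/1) => y in {0, ..., 3}; best 8*3 + 3*3 = 33
  x = 4: y <= min((10 - 1*4)/2, (11 - 1*4)/1) => y in {0, ..., 3}; best 8*4 + 3*3 = 41
  x = 5: y <= min((10 - 1*5)/2, (11 - 1*5)/1) => y in {0, ..., 2}; best 8*5 + 3*2 = 46
  x = 6: y <= min((10 - 1*6)/2, (11 - 1*6)/1) => y in {0, ..., 2}; best 8*6 + 3*2 = 54
  x = 7: y <= min((10 - 1*7)/2, (11 - 1*7)/1) => y in {0, ..., 1}; best 8*7 + 3*1 = 59
  x = 8: y <= min((10 - 1*8)/2, (11 - 1*8)/1) => y in {0, ..., 1}; best 8*8 + 3*1 = 67
  x = 9: y <= min((10 - 1*9)/2, (11 - 1*9)/1) => y in {0}; best 8*9 + 3*0 = 72
  x = 10: y <= min((10 - 1*10)/2, (11 - 1*10)/1) => y in {0}; best 8*10 + 3*0 = 80
The maximum 8x + 3y = 80 is achieved at x = 10, y = 0.
Check: 1*10 + 2*0 = 10 <= 10 and 1*10 + 1*0 = 10 <= 11.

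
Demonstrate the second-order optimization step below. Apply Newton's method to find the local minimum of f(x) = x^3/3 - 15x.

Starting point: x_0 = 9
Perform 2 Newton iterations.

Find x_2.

f(x) = x^3/3 - 15x
f'(x) = x^2 - 15, f''(x) = 2x
Newton update: x_{n+1} = x_n - (x_n^2 - 15)/(2*x_n)
Step 1: x_0 = 9, f'=66, f''=18, x_1 = 16/3
Step 2: x_1 = 16/3, f'=121/9, f''=32/3, x_2 = 391/96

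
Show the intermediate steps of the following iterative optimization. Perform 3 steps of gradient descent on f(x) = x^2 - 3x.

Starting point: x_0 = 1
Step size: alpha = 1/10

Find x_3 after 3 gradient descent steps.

f(x) = x^2 - 3x, f'(x) = 2x + (-3)
Step 1: f'(1) = -1, x_1 = 1 - 1/10 * -1 = 11/10
Step 2: f'(11/10) = -4/5, x_2 = 11/10 - 1/10 * -4/5 = 59/50
Step 3: f'(59/50) = -16/25, x_3 = 59/50 - 1/10 * -16/25 = 311/250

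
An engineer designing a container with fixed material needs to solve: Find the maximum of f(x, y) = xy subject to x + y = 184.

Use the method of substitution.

Substitute y = 184 - x into f(x,y) = xy:
g(x) = x(184 - x) = 184x - x^2
g'(x) = 184 - 2x = 0  =>  x = 92
y = 184 - 92 = 92
Maximum value = 92 * 92 = 8464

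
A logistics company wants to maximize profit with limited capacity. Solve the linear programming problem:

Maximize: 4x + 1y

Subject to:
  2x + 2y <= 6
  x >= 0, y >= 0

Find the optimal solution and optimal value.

The feasible region has vertices at [(0, 0), (3, 0), (0, 3)].
Checking objective 4x + 1y at each vertex:
  (0, 0): 4*0 + 1*0 = 0
  (3, 0): 4*3 + 1*0 = 12
  (0, 3): 4*0 + 1*3 = 3
Maximum is 12 at (3, 0).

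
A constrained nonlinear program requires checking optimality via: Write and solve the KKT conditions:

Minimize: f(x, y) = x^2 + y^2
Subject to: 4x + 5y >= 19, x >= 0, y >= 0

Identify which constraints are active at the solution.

KKT conditions for min x^2 + y^2 s.t. 4x + 5y >= 19, x >= 0, y >= 0:
Stationarity: 2x = mu*4 + mu_x, 2y = mu*5 + mu_y, with mu, mu_x, mu_y >= 0
Complementary slackness: mu*(4x + 5y - 19) = 0, mu_x*x = 0, mu_y*y = 0
(0, 0) is infeasible (4*0 + 5*0 < 19), so if mu = 0 stationarity would force x = mu_x/2 >= 0, y = mu_y/2 >= 0 with mu_x*x = mu_y*y = 0, i.e. x = y = 0: contradiction. Hence mu > 0 and 4x + 5y = 19 is active.
Try x > 0, y > 0 (so mu_x = mu_y = 0): x = 4*mu/2, y = 5*mu/2
Substitute: 4*(4*mu/2) + 5*(5*mu/2) = 19
  mu*41/2 = 19 => mu = 38/41
x* = 76/41 > 0, y* = 95/41 > 0, consistent with mu_x = mu_y = 0.
f is convex and the constraints are linear, so this KKT point is the global minimum.
f* = 361/41
Active constraints: 4x + 5y >= 19 (holds with equality, mu = 38/41 > 0); x >= 0 and y >= 0 are inactive (mu_x = mu_y = 0).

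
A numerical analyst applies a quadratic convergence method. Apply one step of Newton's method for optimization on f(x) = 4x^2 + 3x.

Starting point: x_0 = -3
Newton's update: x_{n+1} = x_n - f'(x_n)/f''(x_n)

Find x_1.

f(x) = 4x^2 + 3x
f'(x) = 8x + (3), f''(x) = 8
Newton step: x_1 = x_0 - f'(x_0)/f''(x_0)
f'(-3) = -21
x_1 = -3 - -21/8 = -3/8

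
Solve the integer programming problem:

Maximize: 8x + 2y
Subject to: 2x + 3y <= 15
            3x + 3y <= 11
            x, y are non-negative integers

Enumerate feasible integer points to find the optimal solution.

Constraint 1: 2x + 3y <= 15
Constraint 2: 3x + 3y <= 11
Feasible x range (need y >= 0): 0 <= x <= min(15/2, 11/3) => x in {0, ..., 3}.
Enumerate feasible integer points row by row (the coefficient of y is 2 > 0, so for each x the largest feasible y gives the best value):
  x = 0: y <= min((15 - 2*0)/3, (11 - 3*0)/3) => y in {0, ..., 3}; best 8*0 + 2*3 = 6
  x = 1: y <= min((15 - 2*1)/3, (11 - 3*1)/3) => y in {0, ..., 2}; best 8*1 + 2*2 = 12
  x = 2: y <= min((15 - 2*2)/3, (11 - 3*2)/3) => y in {0, ..., 1}; best 8*2 + 2*1 = 18
  x = 3: y <= min((15 - 2*3)/3, (11 - 3*3)/3) => y in {0}; best 8*3 + 2*0 = 24
The maximum 8x + 2y = 24 is achieved at x = 3, y = 0.
Check: 2*3 + 3*0 = 6 <= 15 and 3*3 + 3*0 = 9 <= 11.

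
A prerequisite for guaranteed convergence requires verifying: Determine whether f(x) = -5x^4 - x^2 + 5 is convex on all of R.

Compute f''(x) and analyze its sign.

f(x) = -5x^4 - x^2 + 5
f'(x) = -20x^3 + -2x
f''(x) = -60x^2 + -2
f''(x) = -60x^2 + -2 <= -2 < 0 for all x
Therefore, f is concave on R.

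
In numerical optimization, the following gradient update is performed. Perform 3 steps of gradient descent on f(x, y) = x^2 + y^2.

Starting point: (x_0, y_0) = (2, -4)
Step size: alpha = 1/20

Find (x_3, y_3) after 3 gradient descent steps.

f(x,y) = x^2 + y^2
grad_x = 2x + 0y, grad_y = 2y + 0x
Step 1: grad = (4, -8), (9/5, -18/5)
Step 2: grad = (18/5, -36/5), (81/50, -81/25)
Step 3: grad = (81/25, -162/25), (729/500, -729/250)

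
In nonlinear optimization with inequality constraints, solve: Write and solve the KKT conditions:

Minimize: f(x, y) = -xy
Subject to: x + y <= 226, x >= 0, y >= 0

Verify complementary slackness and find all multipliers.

Problem: min -xy s.t. x + y <= 226 (multiplier lambda), x >= 0 (mu_x), y >= 0 (mu_y)
KKT stationarity: -y + lambda - mu_x = 0, -x + lambda - mu_y = 0, with lambda, mu_x, mu_y >= 0
Complementary slackness: lambda*(x + y - 226) = 0, mu_x*x = 0, mu_y*y = 0
If lambda = 0: y = -mu_x <= 0 and x = -mu_y <= 0 force x = y = 0 with f = 0; but x = y = 113 is feasible with f = -12769 < 0, so this is not the minimum. Hence lambda > 0 and x + y = 226.
Try x > 0, y > 0 (so mu_x = mu_y = 0): y = lambda, x = lambda => x = y = lambda
x + y = 226 => 2*lambda = 226 => lambda = 113
x* = y* = 113 > 0, consistent with mu_x = mu_y = 0.
(Any feasible point with x = 0 or y = 0 has f = 0 > -12769, so the minimum is not on those boundaries.)
min(-xy) = -12769 (i.e. max xy = 12769)
Multipliers: lambda = 113, mu_x = 0, mu_y = 0
Complementary slackness: lambda*(x + y - 226) = 113*(113 + 113 - 226) = 0, mu_x*x = 0*113 = 0, mu_y*y = 0*113 = 0. Satisfied.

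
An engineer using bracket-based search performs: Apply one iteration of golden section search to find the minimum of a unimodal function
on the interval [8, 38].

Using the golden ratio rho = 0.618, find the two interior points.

Golden section search on [8, 38].
Golden ratio rho = 0.618 (approx).
Interior points:
  x_1 = 8 + (1-0.618)*30 = 19.4600
  x_2 = 8 + 0.618*30 = 26.5400
Compare f(x_1) and f(x_2) to determine which subinterval to keep.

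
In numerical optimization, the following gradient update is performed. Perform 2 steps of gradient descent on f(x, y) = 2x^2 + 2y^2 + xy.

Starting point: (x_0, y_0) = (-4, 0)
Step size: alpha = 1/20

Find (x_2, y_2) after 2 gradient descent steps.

f(x,y) = 2x^2 + 2y^2 + xy
grad_x = 4x + 1y, grad_y = 4y + 1x
Step 1: grad = (-16, -4), (-16/5, 1/5)
Step 2: grad = (-63/5, -12/5), (-257/100, 8/25)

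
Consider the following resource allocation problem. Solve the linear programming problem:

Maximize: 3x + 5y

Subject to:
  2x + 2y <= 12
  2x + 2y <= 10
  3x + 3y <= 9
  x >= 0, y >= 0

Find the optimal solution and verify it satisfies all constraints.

Feasible vertices: (0, 0), (0, 3), (3, 0)
Objective 3x + 5y at each vertex:
  (0, 0): 0
  (0, 3): 15
  (3, 0): 9
Maximum is 15 at (0, 3).
Verify constraints at (x, y) = (0, 3):
  2*0 + 2*3 = 6 <= 12
  2*0 + 2*3 = 6 <= 10
  3*0 + 3*3 = 9 <= 9 (active)
  x = 0 >= 0, y = 3 >= 0. All constraints satisfied.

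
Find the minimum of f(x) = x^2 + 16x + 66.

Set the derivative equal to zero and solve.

f(x) = x^2 + 16x + 66
f'(x) = 2x + (16) = 0
x = -16/2 = -8
f(-8) = 2
Since f''(x) = 2 > 0, this is a minimum.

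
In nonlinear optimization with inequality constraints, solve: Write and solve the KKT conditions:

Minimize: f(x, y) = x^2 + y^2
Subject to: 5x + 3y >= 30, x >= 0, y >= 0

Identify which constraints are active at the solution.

KKT conditions for min x^2 + y^2 s.t. 5x + 3y >= 30, x >= 0, y >= 0:
Stationarity: 2x = mu*5 + mu_x, 2y = mu*3 + mu_y, with mu, mu_x, mu_y >= 0
Complementary slackness: mu*(5x + 3y - 30) = 0, mu_x*x = 0, mu_y*y = 0
(0, 0) is infeasible (5*0 + 3*0 < 30), so if mu = 0 stationarity would force x = mu_x/2 >= 0, y = mu_y/2 >= 0 with mu_x*x = mu_y*y = 0, i.e. x = y = 0: contradiction. Hence mu > 0 and 5x + 3y = 30 is active.
Try x > 0, y > 0 (so mu_x = mu_y = 0): x = 5*mu/2, y = 3*mu/2
Substitute: 5*(5*mu/2) + 3*(3*mu/2) = 30
  mu*34/2 = 30 => mu = 30/17
x* = 75/17 > 0, y* = 45/17 > 0, consistent with mu_x = mu_y = 0.
f is convex and the constraints are linear, so this KKT point is the global minimum.
f* = 450/17
Active constraints: 5x + 3y >= 30 (holds with equality, mu = 30/17 > 0); x >= 0 and y >= 0 are inactive (mu_x = mu_y = 0).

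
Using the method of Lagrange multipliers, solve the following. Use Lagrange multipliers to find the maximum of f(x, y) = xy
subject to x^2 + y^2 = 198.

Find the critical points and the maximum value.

Lagrange conditions: y = 2*lambda*x and x = 2*lambda*y
If x = 0 then y = 0, violating the constraint, so x, y != 0.
Dividing: y/x = x/y => x^2 = y^2 => y = x or y = -x
Constraint: 2x^2 = 198 => x^2 = 99 => x = +/-sqrt(99)
Critical points: (sqrt(99), sqrt(99)), (-sqrt(99), -sqrt(99)), (sqrt(99), -sqrt(99)), (-sqrt(99), sqrt(99))
  y = x:  xy = x^2 = 99  at (sqrt(99), sqrt(99)) and (-sqrt(99), -sqrt(99))
  y = -x: xy = -x^2 = -99 at (sqrt(99), -sqrt(99)) and (-sqrt(99), sqrt(99))
Maximum xy = 99 at (sqrt(99), sqrt(99)) and (-sqrt(99), -sqrt(99))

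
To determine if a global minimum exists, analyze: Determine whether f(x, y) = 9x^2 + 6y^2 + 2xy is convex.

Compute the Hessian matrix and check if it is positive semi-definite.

f(x,y) = 9x^2 + 6y^2 + 2xy
Hessian H = [[18, 2], [2, 12]]
trace(H) = 30, det(H) = 212
Eigenvalues: (30 +/- sqrt(52)) / 2 = 18.61, 11.39
Since both eigenvalues > 0, f is convex.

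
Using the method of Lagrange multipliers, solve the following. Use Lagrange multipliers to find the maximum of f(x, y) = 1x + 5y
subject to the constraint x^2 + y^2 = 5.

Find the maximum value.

Set up Lagrange conditions: grad f = lambda * grad g
  1 = 2*lambda*x
  5 = 2*lambda*y
From these: x/y = 1/5, so x = 1t, y = 5t for some t.
Substitute into constraint: (1t)^2 + (5t)^2 = 5
  t^2 * 26 = 5
  t = sqrt(5/26)
Maximum = 1*x + 5*y = (1^2 + 5^2)*t = 26 * sqrt(5/26) = sqrt(130)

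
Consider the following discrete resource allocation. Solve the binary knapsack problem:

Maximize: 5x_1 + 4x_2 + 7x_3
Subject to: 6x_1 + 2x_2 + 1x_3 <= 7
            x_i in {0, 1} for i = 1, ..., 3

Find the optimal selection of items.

Items: item 1 (v=5, w=6), item 2 (v=4, w=2), item 3 (v=7, w=1)
Capacity: 7
Checking all 8 subsets (w = total weight, v = total value):
  {}: w = 0, v = 0
  {1}: w = 6, v = 5
  {2}: w = 2, v = 4
  {3}: w = 1, v = 7
  {1, 2}: w = 8 > 7, infeasible
  {1, 3}: w = 7, v = 12
  {2, 3}: w = 3, v = 11
  {1, 2, 3}: w = 9 > 7, infeasible
Best feasible subset: items [1, 3]
Total weight: 7 <= 7, total value: 12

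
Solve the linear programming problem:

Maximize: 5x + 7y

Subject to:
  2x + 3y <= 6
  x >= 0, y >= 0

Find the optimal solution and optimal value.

The feasible region has vertices at [(0, 0), (3, 0), (0, 2)].
Checking objective 5x + 7y at each vertex:
  (0, 0): 5*0 + 7*0 = 0
  (3, 0): 5*3 + 7*0 = 15
  (0, 2): 5*0 + 7*2 = 14
Maximum is 15 at (3, 0).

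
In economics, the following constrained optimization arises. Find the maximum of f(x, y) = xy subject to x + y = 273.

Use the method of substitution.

Substitute y = 273 - x into f(x,y) = xy:
g(x) = x(273 - x) = 273x - x^2
g'(x) = 273 - 2x = 0  =>  x = 273/2
y = 273 - 273/2 = 273/2
Maximum value = (273/2) * (273/2) = 74529/4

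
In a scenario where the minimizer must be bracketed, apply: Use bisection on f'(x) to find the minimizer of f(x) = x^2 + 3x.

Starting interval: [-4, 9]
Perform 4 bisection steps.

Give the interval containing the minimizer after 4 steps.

Finding critical point of f(x) = x^2 + 3x using bisection on f'(x) = 2x + 3.
f'(x) = 0 when x = -3/2.
Starting interval: [-4, 9]
Step 1: mid = 5/2, f'(mid) = 8, new interval = [-4, 5/2]
Step 2: mid = -3/4, f'(mid) = 3/2, new interval = [-4, -3/4]
Step 3: mid = -19/8, f'(mid) = -7/4, new interval = [-19/8, -3/4]
Step 4: mid = -25/16, f'(mid) = -1/8, new interval = [-25/16, -3/4]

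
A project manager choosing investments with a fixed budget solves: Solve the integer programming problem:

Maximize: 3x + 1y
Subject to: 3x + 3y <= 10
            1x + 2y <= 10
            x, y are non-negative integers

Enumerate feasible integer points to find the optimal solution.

Constraint 1: 3x + 3y <= 10
Constraint 2: 1x + 2y <= 10
Feasible x range (need y >= 0): 0 <= x <= min(10/3, 10/1) => x in {0, ..., 3}.
Enumerate feasible integer points row by row (the coefficient of y is 1 > 0, so for each x the largest feasible y gives the best value):
  x = 0: y <= min((10 - 3*0)/3, (10 - 1*0)/2) => y in {0, ..., 3}; best 3*0 + 1*3 = 3
  x = 1: y <= min((10 - 3*1)/3, (10 - 1*1)/2) => y in {0, ..., 2}; best 3*1 + 1*2 = 5
  x = 2: y <= min((10 - 3*2)/3, (10 - 1*2)/2) => y in {0, ..., 1}; best 3*2 + 1*1 = 7
  x = 3: y <= min((10 - 3*3)/3, (10 - 1*3)/2) => y in {0}; best 3*3 + 1*0 = 9
The maximum 3x + 1y = 9 is achieved at x = 3, y = 0.
Check: 3*3 + 3*0 = 9 <= 10 and 1*3 + 2*0 = 3 <= 10.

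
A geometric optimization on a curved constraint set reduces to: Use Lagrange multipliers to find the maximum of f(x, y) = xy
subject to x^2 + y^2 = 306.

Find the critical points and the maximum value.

Lagrange conditions: y = 2*lambda*x and x = 2*lambda*y
If x = 0 then y = 0, violating the constraint, so x, y != 0.
Dividing: y/x = x/y => x^2 = y^2 => y = x or y = -x
Constraint: 2x^2 = 306 => x^2 = 153 => x = +/-sqrt(153)
Critical points: (sqrt(153), sqrt(153)), (-sqrt(153), -sqrt(153)), (sqrt(153), -sqrt(153)), (-sqrt(153), sqrt(153))
  y = x:  xy = x^2 = 153  at (sqrt(153), sqrt(153)) and (-sqrt(153), -sqrt(153))
  y = -x: xy = -x^2 = -153 at (sqrt(153), -sqrt(153)) and (-sqrt(153), sqrt(153))
Maximum xy = 153 at (sqrt(153), sqrt(153)) and (-sqrt(153), -sqrt(153))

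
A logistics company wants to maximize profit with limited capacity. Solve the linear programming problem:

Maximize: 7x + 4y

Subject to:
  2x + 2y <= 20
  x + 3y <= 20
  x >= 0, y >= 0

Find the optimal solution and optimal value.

Feasible vertices: (0, 0), (0, 20/3), (5, 5), (10, 0)
Objective 7x + 4y at each:
  (0, 0): 0
  (0, 20/3): 80/3
  (5, 5): 55
  (10, 0): 70
Maximum is 70 at (10, 0).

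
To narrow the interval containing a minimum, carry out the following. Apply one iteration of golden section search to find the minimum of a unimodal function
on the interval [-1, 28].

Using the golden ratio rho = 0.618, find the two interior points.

Golden section search on [-1, 28].
Golden ratio rho = 0.618 (approx).
Interior points:
  x_1 = -1 + (1-0.618)*29 = 10.0780
  x_2 = -1 + 0.618*29 = 16.9220
Compare f(x_1) and f(x_2) to determine which subinterval to keep.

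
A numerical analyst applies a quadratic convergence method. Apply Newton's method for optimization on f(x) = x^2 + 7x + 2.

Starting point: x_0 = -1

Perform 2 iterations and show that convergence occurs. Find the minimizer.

f(x) = x^2 + 7x + 2, f'(x) = 2x + (7), f''(x) = 2
Step 1: f'(-1) = 5, x_1 = -1 - 5/2 = -7/2
Step 2: f'(-7/2) = 0, x_2 = -7/2 (converged)
Newton's method converges in 1 step for quadratics.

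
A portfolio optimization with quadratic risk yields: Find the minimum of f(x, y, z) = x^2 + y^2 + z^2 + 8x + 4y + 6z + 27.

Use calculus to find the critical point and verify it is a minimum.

f(x,y,z) = x^2 + y^2 + z^2 + 8x + 4y + 6z + 27
df/dx = 2x + (8) = 0 => x = -4
df/dy = 2y + (4) = 0 => y = -2
df/dz = 2z + (6) = 0 => z = -3
f(-4,-2,-3) = 1*(-4)^2 + 1*(-2)^2 + 1*(-3)^2 + 8*(-4) + 4*(-2) + 6*(-3) + 27 = -2
Hessian is diagonal with entries 2, 2, 2 > 0, confirmed minimum.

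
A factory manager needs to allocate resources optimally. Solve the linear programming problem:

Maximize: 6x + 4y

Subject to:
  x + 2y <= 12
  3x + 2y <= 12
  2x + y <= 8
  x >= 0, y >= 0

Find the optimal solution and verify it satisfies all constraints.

Feasible vertices: (0, 0), (0, 6), (4, 0)
Objective 6x + 4y at each vertex:
  (0, 0): 0
  (0, 6): 24
  (4, 0): 24
Maximum is 24 at (0, 6).
Verify constraints at (x, y) = (0, 6):
  1*0 + 2*6 = 12 <= 12 (active)
  3*0 + 2*6 = 12 <= 12 (active)
  2*0 + 1*6 = 6 <= 8
  x = 0 >= 0, y = 6 >= 0. All constraints satisfied.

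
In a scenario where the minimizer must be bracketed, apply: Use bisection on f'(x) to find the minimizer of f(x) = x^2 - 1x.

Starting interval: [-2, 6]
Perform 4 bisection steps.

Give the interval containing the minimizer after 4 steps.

Finding critical point of f(x) = x^2 - 1x using bisection on f'(x) = 2x + -1.
f'(x) = 0 when x = 1/2.
Starting interval: [-2, 6]
Step 1: mid = 2, f'(mid) = 3, new interval = [-2, 2]
Step 2: mid = 0, f'(mid) = -1, new interval = [0, 2]
Step 3: mid = 1, f'(mid) = 1, new interval = [0, 1]
Step 4: mid = 1/2, f'(mid) = 0, new interval = [1/2, 1/2]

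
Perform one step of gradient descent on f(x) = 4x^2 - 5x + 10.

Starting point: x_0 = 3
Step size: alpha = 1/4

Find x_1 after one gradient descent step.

f(x) = 4x^2 - 5x + 10
f'(x) = 8x - 5
f'(3) = 8*3 + (-5) = 19
x_1 = x_0 - alpha * f'(x_0) = 3 - 1/4 * 19 = -7/4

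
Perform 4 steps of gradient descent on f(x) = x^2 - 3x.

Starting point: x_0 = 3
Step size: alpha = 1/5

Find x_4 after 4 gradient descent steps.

f(x) = x^2 - 3x, f'(x) = 2x + (-3)
Step 1: f'(3) = 3, x_1 = 3 - 1/5 * 3 = 12/5
Step 2: f'(12/5) = 9/5, x_2 = 12/5 - 1/5 * 9/5 = 51/25
Step 3: f'(51/25) = 27/25, x_3 = 51/25 - 1/5 * 27/25 = 228/125
Step 4: f'(228/125) = 81/125, x_4 = 228/125 - 1/5 * 81/125 = 1059/625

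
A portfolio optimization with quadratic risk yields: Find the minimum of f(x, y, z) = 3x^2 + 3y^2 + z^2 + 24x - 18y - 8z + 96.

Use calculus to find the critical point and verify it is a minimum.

f(x,y,z) = 3x^2 + 3y^2 + z^2 + 24x - 18y - 8z + 96
df/dx = 6x + (24) = 0 => x = -4
df/dy = 6y + (-18) = 0 => y = 3
df/dz = 2z + (-8) = 0 => z = 4
f(-4,3,4) = 3*(-4)^2 + 3*(3)^2 + 1*(4)^2 + 24*(-4) + -18*(3) + -8*(4) + 96 = 5
Hessian is diagonal with entries 6, 6, 2 > 0, confirmed minimum.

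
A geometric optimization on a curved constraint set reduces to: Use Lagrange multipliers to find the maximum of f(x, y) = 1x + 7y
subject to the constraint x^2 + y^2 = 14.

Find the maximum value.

Set up Lagrange conditions: grad f = lambda * grad g
  1 = 2*lambda*x
  7 = 2*lambda*y
From these: x/y = 1/7, so x = 1t, y = 7t for some t.
Substitute into constraint: (1t)^2 + (7t)^2 = 14
  t^2 * 50 = 14
  t = sqrt(14/50)
Maximum = 1*x + 7*y = (1^2 + 7^2)*t = 50 * sqrt(14/50) = sqrt(700)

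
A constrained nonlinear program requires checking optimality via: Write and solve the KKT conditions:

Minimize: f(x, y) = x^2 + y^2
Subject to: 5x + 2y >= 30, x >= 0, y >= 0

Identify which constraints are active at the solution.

KKT conditions for min x^2 + y^2 s.t. 5x + 2y >= 30, x >= 0, y >= 0:
Stationarity: 2x = mu*5 + mu_x, 2y = mu*2 + mu_y, with mu, mu_x, mu_y >= 0
Complementary slackness: mu*(5x + 2y - 30) = 0, mu_x*x = 0, mu_y*y = 0
(0, 0) is infeasible (5*0 + 2*0 < 30), so if mu = 0 stationarity would force x = mu_x/2 >= 0, y = mu_y/2 >= 0 with mu_x*x = mu_y*y = 0, i.e. x = y = 0: contradiction. Hence mu > 0 and 5x + 2y = 30 is active.
Try x > 0, y > 0 (so mu_x = mu_y = 0): x = 5*mu/2, y = 2*mu/2
Substitute: 5*(5*mu/2) + 2*(2*mu/2) = 30
  mu*29/2 = 30 => mu = 60/29
x* = 150/29 > 0, y* = 60/29 > 0, consistent with mu_x = mu_y = 0.
f is convex and the constraints are linear, so this KKT point is the global minimum.
f* = 900/29
Active constraints: 5x + 2y >= 30 (holds with equality, mu = 60/29 > 0); x >= 0 and y >= 0 are inactive (mu_x = mu_y = 0).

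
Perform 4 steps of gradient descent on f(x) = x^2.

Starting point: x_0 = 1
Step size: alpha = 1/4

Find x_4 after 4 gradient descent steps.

f(x) = x^2, f'(x) = 2x + (0)
Step 1: f'(1) = 2, x_1 = 1 - 1/4 * 2 = 1/2
Step 2: f'(1/2) = 1, x_2 = 1/2 - 1/4 * 1 = 1/4
Step 3: f'(1/4) = 1/2, x_3 = 1/4 - 1/4 * 1/2 = 1/8
Step 4: f'(1/8) = 1/4, x_4 = 1/8 - 1/4 * 1/4 = 1/16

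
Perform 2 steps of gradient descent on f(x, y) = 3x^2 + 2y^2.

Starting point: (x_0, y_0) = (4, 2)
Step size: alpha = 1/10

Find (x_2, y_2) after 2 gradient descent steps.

f(x,y) = 3x^2 + 2y^2
grad_x = 6x + 0y, grad_y = 4y + 0x
Step 1: grad = (24, 8), (8/5, 6/5)
Step 2: grad = (48/5, 24/5), (16/25, 18/25)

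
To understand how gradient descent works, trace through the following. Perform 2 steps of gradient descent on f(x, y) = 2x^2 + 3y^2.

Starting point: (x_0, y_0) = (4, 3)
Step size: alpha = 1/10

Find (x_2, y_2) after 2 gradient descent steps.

f(x,y) = 2x^2 + 3y^2
grad_x = 4x + 0y, grad_y = 6y + 0x
Step 1: grad = (16, 18), (12/5, 6/5)
Step 2: grad = (48/5, 36/5), (36/25, 12/25)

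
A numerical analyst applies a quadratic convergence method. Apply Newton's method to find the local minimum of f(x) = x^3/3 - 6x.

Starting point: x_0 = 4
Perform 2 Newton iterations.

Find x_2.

f(x) = x^3/3 - 6x
f'(x) = x^2 - 6, f''(x) = 2x
Newton update: x_{n+1} = x_n - (x_n^2 - 6)/(2*x_n)
Step 1: x_0 = 4, f'=10, f''=8, x_1 = 11/4
Step 2: x_1 = 11/4, f'=25/16, f''=11/2, x_2 = 217/88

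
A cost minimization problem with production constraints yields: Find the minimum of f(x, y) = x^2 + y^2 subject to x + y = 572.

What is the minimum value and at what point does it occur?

Substitute y = 572 - x into f(x,y) = x^2 + y^2:
g(x) = x^2 + (572 - x)^2 = 2x^2 - 1144x + 327184
g'(x) = 4x - 1144 = 0  =>  x = 286
y = 572 - 286 = 286
Minimum value = 286^2 + 286^2 = 163592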